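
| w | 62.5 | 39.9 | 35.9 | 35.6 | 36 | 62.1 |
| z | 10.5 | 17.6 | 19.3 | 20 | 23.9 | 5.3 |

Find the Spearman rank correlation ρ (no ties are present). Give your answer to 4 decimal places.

Rank w: 6, 4, 2, 1, 3, 5
Rank z: 2, 3, 4, 5, 6, 1
d = rank(w) − rank(z): 4, 1, -2, -4, -3, 4; Σd² = 62
ρ = 1 − 6Σd² / [n(n²−1)] = 1 − 6×62 / (6×35) = 1 − 372/210 ≈ -0.7714

-0.7714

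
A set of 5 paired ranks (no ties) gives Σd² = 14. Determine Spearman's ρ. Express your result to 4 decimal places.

ρ = 1 − 6Σd² / [n(n²−1)] = 1 − 6×14 / (5×24)
  = 1 − 84/120 = 1 − 0.70000 ≈ 0.3000

0.3000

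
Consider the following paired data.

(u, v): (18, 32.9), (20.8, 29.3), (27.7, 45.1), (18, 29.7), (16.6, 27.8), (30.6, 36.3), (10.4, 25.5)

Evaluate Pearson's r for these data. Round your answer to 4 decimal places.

0.8177

n = 7, Σu = 142.1, Σv = 226.6, Σu² = 3168.01, Σv² = 7597.78, Σuv = 4822.97
nΣuv − ΣuΣv = 33760.79 − 32199.86 = 1560.93
nΣu² − (Σu)² = 22176.07 − 20192.41 = 1983.66; nΣv² − (Σv)² = 53184.46 − 51347.56 = 1836.9
r = 1560.93 / √(1983.66 × 1836.9) = 1560.93 / 1908.8701 ≈ 0.8177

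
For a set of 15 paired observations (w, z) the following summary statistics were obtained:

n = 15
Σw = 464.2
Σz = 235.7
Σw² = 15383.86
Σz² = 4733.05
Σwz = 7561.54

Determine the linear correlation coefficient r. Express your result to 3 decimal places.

0.261

r = (nΣwz − ΣwΣz) / √[(nΣw² − (Σw)²)(nΣz² − (Σz)²)]
Numerator: 15×7561.54 − 464.2×235.7 = 4011.16
Denominator: √[(230757.9 − 215481.64)(70995.75 − 55554.49)] = √[15276.26 × 15441.26] = 15358.5384
r = 4011.16 / 15358.5384 ≈ 0.261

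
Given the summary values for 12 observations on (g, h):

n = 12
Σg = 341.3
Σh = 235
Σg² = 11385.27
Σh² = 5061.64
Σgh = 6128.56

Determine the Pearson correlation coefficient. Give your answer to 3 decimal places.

r = (nΣgh − ΣgΣh) / √[(nΣg² − (Σg)²)(nΣh² − (Σh)²)]
Numerator: 12×6128.56 − 341.3×235 = -6662.78
Denominator: √[(136623.24 − 116485.69)(60739.68 − 55225)] = √[20137.55 × 5514.68] = 10538.1281
r = -6662.78 / 10538.1281 ≈ -0.632

-0.632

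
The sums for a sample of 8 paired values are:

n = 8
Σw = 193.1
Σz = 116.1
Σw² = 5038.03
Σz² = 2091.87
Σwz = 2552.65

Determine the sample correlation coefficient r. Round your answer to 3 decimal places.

-0.637

r = (nΣwz − ΣwΣz) / √[(nΣw² − (Σw)²)(nΣz² − (Σz)²)]
Numerator: 8×2552.65 − 193.1×116.1 = -1997.71
Denominator: √[(40304.24 − 37287.61)(16734.96 − 13479.21)] = √[3016.63 × 3255.75] = 3133.9102
r = -1997.71 / 3133.9102 ≈ -0.637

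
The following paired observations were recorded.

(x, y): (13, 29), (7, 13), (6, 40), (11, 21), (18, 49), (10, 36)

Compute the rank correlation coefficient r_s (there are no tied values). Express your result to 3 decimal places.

Rank x: 5, 2, 1, 4, 6, 3
Rank y: 3, 1, 5, 2, 6, 4
d = rank(x) − rank(y): 2, 1, -4, 2, 0, -1; Σd² = 26
ρ = 1 − 6Σd² / [n(n²−1)] = 1 − 6×26 / (6×35) = 1 − 156/210 ≈ 0.257

0.257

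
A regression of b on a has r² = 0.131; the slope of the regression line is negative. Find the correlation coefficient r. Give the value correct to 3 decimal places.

-0.362

|r| = √0.131 = 0.362
The association is negative, so r = −0.362.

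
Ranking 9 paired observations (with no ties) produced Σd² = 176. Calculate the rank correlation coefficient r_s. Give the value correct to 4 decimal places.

-0.4667

ρ = 1 − 6Σd² / [n(n²−1)] = 1 − 6×176 / (9×80)
  = 1 − 1056/720 = 1 − 1.46667 ≈ -0.4667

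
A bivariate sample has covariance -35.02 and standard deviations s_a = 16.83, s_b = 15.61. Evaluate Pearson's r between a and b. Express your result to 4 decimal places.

-0.1333

r = Cov(a,b) / (s_a · s_b) = -35.02 / (16.83 × 15.61)
  = -35.02 / 262.7163 ≈ -0.1333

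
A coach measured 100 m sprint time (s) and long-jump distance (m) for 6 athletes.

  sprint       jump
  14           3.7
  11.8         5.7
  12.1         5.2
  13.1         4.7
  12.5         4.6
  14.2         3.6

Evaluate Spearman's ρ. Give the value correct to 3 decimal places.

Rank sprint: 5, 1, 2, 4, 3, 6
Rank jump: 2, 6, 5, 4, 3, 1
d = rank(sprint) − rank(jump): 3, -5, -3, 0, 0, 5; Σd² = 68
ρ = 1 − 6Σd² / [n(n²−1)] = 1 − 6×68 / (6×35) = 1 − 408/210 ≈ -0.943

-0.943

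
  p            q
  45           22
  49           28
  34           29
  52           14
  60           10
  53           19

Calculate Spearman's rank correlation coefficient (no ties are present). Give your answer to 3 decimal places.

-0.886

Rank p: 2, 3, 1, 4, 6, 5
Rank q: 4, 5, 6, 2, 1, 3
d = rank(p) − rank(q): -2, -2, -5, 2, 5, 2; Σd² = 66
ρ = 1 − 6Σd² / [n(n²−1)] = 1 − 6×66 / (6×35) = 1 − 396/210 ≈ -0.886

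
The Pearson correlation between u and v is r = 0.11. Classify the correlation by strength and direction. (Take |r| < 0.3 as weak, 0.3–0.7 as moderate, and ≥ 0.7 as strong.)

r = 0.11 > 0 so the relationship is positive.
|r| = 0.11, which falls in the weak range.

weak positive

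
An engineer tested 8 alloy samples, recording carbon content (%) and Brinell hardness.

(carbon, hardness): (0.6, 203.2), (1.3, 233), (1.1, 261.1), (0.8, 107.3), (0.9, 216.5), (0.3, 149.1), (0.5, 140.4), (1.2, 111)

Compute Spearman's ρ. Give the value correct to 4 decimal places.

Rank carbon: 3, 8, 6, 4, 5, 1, 2, 7
Rank hardness: 5, 7, 8, 1, 6, 4, 3, 2
d = rank(carbon) − rank(hardness): -2, 1, -2, 3, -1, -3, -1, 5; Σd² = 54
ρ = 1 − 6Σd² / [n(n²−1)] = 1 − 6×54 / (8×63) = 1 − 324/504 ≈ 0.3571

0.3571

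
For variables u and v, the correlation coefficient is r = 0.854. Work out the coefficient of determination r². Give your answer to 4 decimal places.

r² = (0.854)² = 0.7293

0.7293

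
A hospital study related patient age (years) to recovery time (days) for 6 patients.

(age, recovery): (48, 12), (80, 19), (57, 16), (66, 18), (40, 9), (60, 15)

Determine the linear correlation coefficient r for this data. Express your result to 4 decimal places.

n = 6, Σx = 351, Σy = 89, Σx² = 21509, Σy² = 1391, Σxy = 5456
nΣxy − ΣxΣy = 32736 − 31239 = 1497
nΣx² − (Σx)² = 129054 − 123201 = 5853; nΣy² − (Σy)² = 8346 − 7921 = 425
r = 1497 / √(5853 × 425) = 1497 / 1577.1890 ≈ 0.9492

0.9492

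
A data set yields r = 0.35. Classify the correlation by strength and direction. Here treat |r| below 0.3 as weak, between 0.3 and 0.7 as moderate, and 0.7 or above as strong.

moderate positive

r = 0.35 > 0 so the relationship is positive.
|r| = 0.35, which falls in the moderate range.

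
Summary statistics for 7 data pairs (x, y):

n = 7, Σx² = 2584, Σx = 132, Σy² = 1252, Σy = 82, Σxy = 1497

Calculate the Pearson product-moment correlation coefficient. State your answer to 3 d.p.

-0.296

r = (nΣxy − ΣxΣy) / √[(nΣx² − (Σx)²)(nΣy² − (Σy)²)]
Numerator: 7×1497 − 132×82 = -345
Denominator: √[(18088 − 17424)(8764 − 6724)] = √[664 × 2040] = 1163.8557
r = -345 / 1163.8557 ≈ -0.296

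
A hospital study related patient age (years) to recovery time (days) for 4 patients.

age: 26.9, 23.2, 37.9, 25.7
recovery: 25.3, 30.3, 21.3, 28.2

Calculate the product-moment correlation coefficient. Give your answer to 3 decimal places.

n = 4, Σx = 113.7, Σy = 105.1, Σx² = 3358.75, Σy² = 2807.11, Σxy = 2915.54
nΣxy − ΣxΣy = 11662.16 − 11949.87 = -287.71
nΣx² − (Σx)² = 13435 − 12927.69 = 507.31; nΣy² − (Σy)² = 11228.44 − 11046.01 = 182.43
r = -287.71 / √(507.31 × 182.43) = -287.71 / 304.2180 ≈ -0.946

-0.946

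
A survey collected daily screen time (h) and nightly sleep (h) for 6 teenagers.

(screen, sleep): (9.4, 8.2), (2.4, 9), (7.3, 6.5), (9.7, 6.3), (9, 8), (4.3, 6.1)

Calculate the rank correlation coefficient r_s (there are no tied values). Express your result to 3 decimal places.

Rank screen: 5, 1, 3, 6, 4, 2
Rank sleep: 5, 6, 3, 2, 4, 1
d = rank(screen) − rank(sleep): 0, -5, 0, 4, 0, 1; Σd² = 42
ρ = 1 − 6Σd² / [n(n²−1)] = 1 − 6×42 / (6×35) = 1 − 252/210 ≈ -0.200

-0.200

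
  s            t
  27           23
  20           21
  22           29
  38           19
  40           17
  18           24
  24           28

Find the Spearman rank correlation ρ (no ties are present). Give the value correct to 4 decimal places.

Rank s: 5, 2, 3, 6, 7, 1, 4
Rank t: 4, 3, 7, 2, 1, 5, 6
d = rank(s) − rank(t): 1, -1, -4, 4, 6, -4, -2; Σd² = 90
ρ = 1 − 6Σd² / [n(n²−1)] = 1 − 6×90 / (7×48) = 1 − 540/336 ≈ -0.6071

-0.6071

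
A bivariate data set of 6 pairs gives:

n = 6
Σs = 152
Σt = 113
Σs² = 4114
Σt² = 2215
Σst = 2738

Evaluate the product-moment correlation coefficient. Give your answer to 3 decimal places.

-0.824

r = (nΣst − ΣsΣt) / √[(nΣs² − (Σs)²)(nΣt² − (Σt)²)]
Numerator: 6×2738 − 152×113 = -748
Denominator: √[(24684 − 23104)(13290 − 12769)] = √[1580 × 521] = 907.2927
r = -748 / 907.2927 ≈ -0.824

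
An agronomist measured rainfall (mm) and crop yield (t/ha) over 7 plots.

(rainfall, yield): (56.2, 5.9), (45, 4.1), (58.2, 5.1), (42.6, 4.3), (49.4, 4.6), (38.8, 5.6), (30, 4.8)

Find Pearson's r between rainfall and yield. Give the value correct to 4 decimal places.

0.2818

n = 7, Σx = 320.2, Σy = 34.4, Σx² = 15231.24, Σy² = 171.68, Σxy = 1584.6
nΣxy − ΣxΣy = 11092.2 − 11014.88 = 77.32
nΣx² − (Σx)² = 106618.68 − 102528.04 = 4090.64; nΣy² − (Σy)² = 1201.76 − 1183.36 = 18.4
r = 77.32 / √(4090.64 × 18.4) = 77.32 / 274.3497 ≈ 0.2818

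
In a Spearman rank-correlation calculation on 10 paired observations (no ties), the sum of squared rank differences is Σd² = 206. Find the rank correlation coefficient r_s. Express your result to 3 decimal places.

ρ = 1 − 6Σd² / [n(n²−1)] = 1 − 6×206 / (10×99)
  = 1 − 1236/990 = 1 − 1.2485 ≈ -0.248

-0.248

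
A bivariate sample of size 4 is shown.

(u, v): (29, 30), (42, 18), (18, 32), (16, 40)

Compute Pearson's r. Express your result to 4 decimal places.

n = 4, Σu = 105, Σv = 120, Σu² = 3185, Σv² = 3848, Σuv = 2842
nΣuv − ΣuΣv = 11368 − 12600 = -1232
nΣu² − (Σu)² = 12740 − 11025 = 1715; nΣv² − (Σv)² = 15392 − 14400 = 992
r = -1232 / √(1715 × 992) = -1232 / 1304.3312 ≈ -0.9445

-0.9445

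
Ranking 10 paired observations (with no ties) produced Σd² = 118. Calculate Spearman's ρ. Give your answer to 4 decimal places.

0.2848

ρ = 1 − 6Σd² / [n(n²−1)] = 1 − 6×118 / (10×99)
  = 1 − 708/990 = 1 − 0.71515 ≈ 0.2848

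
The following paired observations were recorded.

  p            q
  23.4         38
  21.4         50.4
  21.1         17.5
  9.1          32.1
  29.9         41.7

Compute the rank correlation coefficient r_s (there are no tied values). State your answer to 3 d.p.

0.600

Rank p: 4, 3, 2, 1, 5
Rank q: 3, 5, 1, 2, 4
d = rank(p) − rank(q): 1, -2, 1, -1, 1; Σd² = 8
ρ = 1 − 6Σd² / [n(n²−1)] = 1 − 6×8 / (5×24) = 1 − 48/120 ≈ 0.600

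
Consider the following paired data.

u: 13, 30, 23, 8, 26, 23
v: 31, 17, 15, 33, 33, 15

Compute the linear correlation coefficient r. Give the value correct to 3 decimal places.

n = 6, Σu = 123, Σv = 144, Σu² = 2867, Σv² = 3878, Σuv = 2725
nΣuv − ΣuΣv = 16350 − 17712 = -1362
nΣu² − (Σu)² = 17202 − 15129 = 2073; nΣv² − (Σv)² = 23268 − 20736 = 2532
r = -1362 / √(2073 × 2532) = -1362 / 2291.0338 ≈ -0.594

-0.594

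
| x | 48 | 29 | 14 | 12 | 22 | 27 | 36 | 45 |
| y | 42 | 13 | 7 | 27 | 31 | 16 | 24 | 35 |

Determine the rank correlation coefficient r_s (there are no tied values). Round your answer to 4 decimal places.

0.5238

Rank x: 8, 5, 2, 1, 3, 4, 6, 7
Rank y: 8, 2, 1, 5, 6, 3, 4, 7
d = rank(x) − rank(y): 0, 3, 1, -4, -3, 1, 2, 0; Σd² = 40
ρ = 1 − 6Σd² / [n(n²−1)] = 1 − 6×40 / (8×63) = 1 − 240/504 ≈ 0.5238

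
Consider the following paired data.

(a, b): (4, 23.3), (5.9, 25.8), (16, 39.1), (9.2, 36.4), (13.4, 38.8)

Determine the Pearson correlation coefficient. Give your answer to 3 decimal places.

n = 5, Σa = 48.5, Σb = 163.4, Σa² = 571.01, Σb² = 5567.74, Σab = 1725.82
nΣab − ΣaΣb = 8629.1 − 7924.9 = 704.2
nΣa² − (Σa)² = 2855.05 − 2352.25 = 502.8; nΣb² − (Σb)² = 27838.7 − 26699.56 = 1139.14
r = 704.2 / √(502.8 × 1139.14) = 704.2 / 756.8088 ≈ 0.930

0.930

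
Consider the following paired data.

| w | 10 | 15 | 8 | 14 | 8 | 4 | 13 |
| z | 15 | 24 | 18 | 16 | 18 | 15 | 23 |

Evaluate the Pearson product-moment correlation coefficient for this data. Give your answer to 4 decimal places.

0.6197

n = 7, Σw = 72, Σz = 129, Σw² = 834, Σz² = 2459, Σwz = 1381
nΣwz − ΣwΣz = 9667 − 9288 = 379
nΣw² − (Σw)² = 5838 − 5184 = 654; nΣz² − (Σz)² = 17213 − 16641 = 572
r = 379 / √(654 × 572) = 379 / 611.6273 ≈ 0.6197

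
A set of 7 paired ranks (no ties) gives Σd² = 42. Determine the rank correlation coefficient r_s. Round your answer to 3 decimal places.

ρ = 1 − 6Σd² / [n(n²−1)] = 1 − 6×42 / (7×48)
  = 1 − 252/336 = 1 − 0.7500 ≈ 0.250

0.250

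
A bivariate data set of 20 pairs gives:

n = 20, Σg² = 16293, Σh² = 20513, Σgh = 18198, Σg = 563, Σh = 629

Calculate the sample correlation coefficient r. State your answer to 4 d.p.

r = (nΣgh − ΣgΣh) / √[(nΣg² − (Σg)²)(nΣh² − (Σh)²)]
Numerator: 20×18198 − 563×629 = 9833
Denominator: √[(325860 − 316969)(410260 − 395641)] = √[8891 × 14619] = 11400.7688
r = 9833 / 11400.7688 ≈ 0.8625

0.8625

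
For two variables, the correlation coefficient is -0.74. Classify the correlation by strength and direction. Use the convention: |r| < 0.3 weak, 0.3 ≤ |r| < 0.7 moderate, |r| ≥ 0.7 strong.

strong negative

r = -0.74 < 0 so the relationship is negative.
|r| = 0.74, which falls in the strong range.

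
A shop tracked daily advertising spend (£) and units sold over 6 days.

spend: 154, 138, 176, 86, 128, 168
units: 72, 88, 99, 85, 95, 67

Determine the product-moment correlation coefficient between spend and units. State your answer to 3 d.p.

-0.146

n = 6, Σx = 850, Σy = 506, Σx² = 125740, Σy² = 43468, Σxy = 71382
nΣxy − ΣxΣy = 428292 − 430100 = -1808
nΣx² − (Σx)² = 754440 − 722500 = 31940; nΣy² − (Σy)² = 260808 − 256036 = 4772
r = -1808 / √(31940 × 4772) = -1808 / 12345.7555 ≈ -0.146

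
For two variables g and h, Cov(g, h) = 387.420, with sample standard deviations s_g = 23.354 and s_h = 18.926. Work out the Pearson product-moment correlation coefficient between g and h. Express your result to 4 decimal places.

0.8765

r = Cov(g,h) / (s_g · s_h) = 387.420 / (23.354 × 18.926)
  = 387.420 / 441.9978 ≈ 0.8765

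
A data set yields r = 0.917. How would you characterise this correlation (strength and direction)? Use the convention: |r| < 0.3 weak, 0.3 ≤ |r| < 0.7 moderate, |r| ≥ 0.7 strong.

strong positive

r = 0.917 > 0 so the relationship is positive.
|r| = 0.917, which falls in the strong range.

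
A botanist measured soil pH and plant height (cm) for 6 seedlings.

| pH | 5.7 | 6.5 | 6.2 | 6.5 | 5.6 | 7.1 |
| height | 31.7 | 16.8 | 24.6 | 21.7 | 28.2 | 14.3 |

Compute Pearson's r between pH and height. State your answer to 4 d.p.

n = 6, Σx = 37.6, Σy = 137.3, Σx² = 237.2, Σy² = 3362.91, Σxy = 842.91
nΣxy − ΣxΣy = 5057.46 − 5162.48 = -105.02
nΣx² − (Σx)² = 1423.2 − 1413.76 = 9.44; nΣy² − (Σy)² = 20177.46 − 18851.29 = 1326.17
r = -105.02 / √(9.44 × 1326.17) = -105.02 / 111.8885 ≈ -0.9386

-0.9386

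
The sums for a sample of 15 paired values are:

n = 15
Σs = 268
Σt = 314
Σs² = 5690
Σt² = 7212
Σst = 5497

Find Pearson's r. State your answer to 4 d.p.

r = (nΣst − ΣsΣt) / √[(nΣs² − (Σs)²)(nΣt² − (Σt)²)]
Numerator: 15×5497 − 268×314 = -1697
Denominator: √[(85350 − 71824)(108180 − 98596)] = √[13526 × 9584] = 11385.6569
r = -1697 / 11385.6569 ≈ -0.1490

-0.1490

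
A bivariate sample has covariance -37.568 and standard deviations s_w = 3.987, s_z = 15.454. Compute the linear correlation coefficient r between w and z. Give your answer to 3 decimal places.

-0.610

r = Cov(w,z) / (s_w · s_z) = -37.568 / (3.987 × 15.454)
  = -37.568 / 61.6151 ≈ -0.610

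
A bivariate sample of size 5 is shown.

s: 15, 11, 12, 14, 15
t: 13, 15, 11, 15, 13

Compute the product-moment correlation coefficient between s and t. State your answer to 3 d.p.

n = 5, Σs = 67, Σt = 67, Σs² = 911, Σt² = 909, Σst = 897
nΣst − ΣsΣt = 4485 − 4489 = -4
nΣs² − (Σs)² = 4555 − 4489 = 66; nΣt² − (Σt)² = 4545 − 4489 = 56
r = -4 / √(66 × 56) = -4 / 60.7947 ≈ -0.066

-0.066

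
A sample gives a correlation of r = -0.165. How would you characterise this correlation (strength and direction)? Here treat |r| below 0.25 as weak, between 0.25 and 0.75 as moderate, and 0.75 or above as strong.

r = -0.165 < 0 so the relationship is negative.
|r| = 0.165, which falls in the weak range.

weak negative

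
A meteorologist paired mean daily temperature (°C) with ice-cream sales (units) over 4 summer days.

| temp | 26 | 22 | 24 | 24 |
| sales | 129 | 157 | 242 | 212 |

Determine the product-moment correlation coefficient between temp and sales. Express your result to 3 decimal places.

-0.223

n = 4, Σx = 96, Σy = 740, Σx² = 2312, Σy² = 144798, Σxy = 17704
nΣxy − ΣxΣy = 70816 − 71040 = -224
nΣx² − (Σx)² = 9248 − 9216 = 32; nΣy² − (Σy)² = 579192 − 547600 = 31592
r = -224 / √(32 × 31592) = -224 / 1005.4571 ≈ -0.223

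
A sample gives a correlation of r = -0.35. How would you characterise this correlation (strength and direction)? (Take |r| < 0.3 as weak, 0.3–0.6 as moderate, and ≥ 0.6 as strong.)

r = -0.35 < 0 so the relationship is negative.
|r| = 0.35, which falls in the moderate range.

moderate negative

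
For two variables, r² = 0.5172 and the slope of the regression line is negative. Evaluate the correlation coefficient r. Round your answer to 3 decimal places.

-0.719

|r| = √0.5172 = 0.719
The association is negative, so r = −0.719.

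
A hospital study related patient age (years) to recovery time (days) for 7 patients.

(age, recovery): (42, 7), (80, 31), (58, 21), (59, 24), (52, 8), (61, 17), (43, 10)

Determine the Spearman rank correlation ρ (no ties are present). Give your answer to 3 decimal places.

Rank age: 1, 7, 4, 5, 3, 6, 2
Rank recovery: 1, 7, 5, 6, 2, 4, 3
d = rank(age) − rank(recovery): 0, 0, -1, -1, 1, 2, -1; Σd² = 8
ρ = 1 − 6Σd² / [n(n²−1)] = 1 − 6×8 / (7×48) = 1 − 48/336 ≈ 0.857

0.857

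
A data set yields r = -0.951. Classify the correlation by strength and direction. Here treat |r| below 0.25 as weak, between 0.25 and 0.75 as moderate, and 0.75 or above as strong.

r = -0.951 < 0 so the relationship is negative.
|r| = 0.951, which falls in the strong range.

strong negative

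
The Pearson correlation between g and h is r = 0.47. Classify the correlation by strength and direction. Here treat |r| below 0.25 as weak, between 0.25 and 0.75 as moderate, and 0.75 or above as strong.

r = 0.47 > 0 so the relationship is positive.
|r| = 0.47, which falls in the moderate range.

moderate positive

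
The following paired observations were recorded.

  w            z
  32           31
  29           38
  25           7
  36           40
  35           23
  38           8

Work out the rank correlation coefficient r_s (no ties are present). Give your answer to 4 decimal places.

0.2000

Rank w: 3, 2, 1, 5, 4, 6
Rank z: 4, 5, 1, 6, 3, 2
d = rank(w) − rank(z): -1, -3, 0, -1, 1, 4; Σd² = 28
ρ = 1 − 6Σd² / [n(n²−1)] = 1 − 6×28 / (6×35) = 1 − 168/210 ≈ 0.2000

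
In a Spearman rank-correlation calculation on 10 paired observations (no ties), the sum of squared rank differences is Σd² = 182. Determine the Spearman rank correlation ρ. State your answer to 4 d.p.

ρ = 1 − 6Σd² / [n(n²−1)] = 1 − 6×182 / (10×99)
  = 1 − 1092/990 = 1 − 1.10303 ≈ -0.1030

-0.1030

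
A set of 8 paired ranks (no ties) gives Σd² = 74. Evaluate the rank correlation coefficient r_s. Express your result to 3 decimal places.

ρ = 1 − 6Σd² / [n(n²−1)] = 1 − 6×74 / (8×63)
  = 1 − 444/504 = 1 − 0.8810 ≈ 0.119

0.119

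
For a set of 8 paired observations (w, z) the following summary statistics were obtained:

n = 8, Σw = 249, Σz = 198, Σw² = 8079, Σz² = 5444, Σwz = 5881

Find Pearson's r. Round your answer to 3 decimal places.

r = (nΣwz − ΣwΣz) / √[(nΣw² − (Σw)²)(nΣz² − (Σz)²)]
Numerator: 8×5881 − 249×198 = -2254
Denominator: √[(64632 − 62001)(43552 − 39204)] = √[2631 × 4348] = 3382.2460
r = -2254 / 3382.2460 ≈ -0.666

-0.666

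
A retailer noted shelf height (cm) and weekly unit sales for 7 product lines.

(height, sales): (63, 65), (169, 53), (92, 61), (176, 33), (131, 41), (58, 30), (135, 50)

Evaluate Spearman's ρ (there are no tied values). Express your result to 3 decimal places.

Rank height: 2, 6, 3, 7, 4, 1, 5
Rank sales: 7, 5, 6, 2, 3, 1, 4
d = rank(height) − rank(sales): -5, 1, -3, 5, 1, 0, 1; Σd² = 62
ρ = 1 − 6Σd² / [n(n²−1)] = 1 − 6×62 / (7×48) = 1 − 372/336 ≈ -0.107

-0.107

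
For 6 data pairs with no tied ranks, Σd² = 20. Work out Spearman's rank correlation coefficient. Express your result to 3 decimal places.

ρ = 1 − 6Σd² / [n(n²−1)] = 1 − 6×20 / (6×35)
  = 1 − 120/210 = 1 − 0.5714 ≈ 0.429

0.429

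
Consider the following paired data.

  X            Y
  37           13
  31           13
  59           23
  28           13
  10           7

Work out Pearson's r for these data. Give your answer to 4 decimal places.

n = 5, ΣX = 165, ΣY = 69, ΣX² = 6695, ΣY² = 1085, ΣXY = 2675
nΣXY − ΣXΣY = 13375 − 11385 = 1990
nΣX² − (ΣX)² = 33475 − 27225 = 6250; nΣY² − (ΣY)² = 5425 − 4761 = 664
r = 1990 / √(6250 × 664) = 1990 / 2037.1549 ≈ 0.9769

0.9769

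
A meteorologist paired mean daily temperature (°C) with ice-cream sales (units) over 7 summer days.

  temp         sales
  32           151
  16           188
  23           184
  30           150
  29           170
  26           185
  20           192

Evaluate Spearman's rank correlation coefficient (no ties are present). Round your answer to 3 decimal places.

-0.893

Rank temp: 7, 1, 3, 6, 5, 4, 2
Rank sales: 2, 6, 4, 1, 3, 5, 7
d = rank(temp) − rank(sales): 5, -5, -1, 5, 2, -1, -5; Σd² = 106
ρ = 1 − 6Σd² / [n(n²−1)] = 1 − 6×106 / (7×48) = 1 − 636/336 ≈ -0.893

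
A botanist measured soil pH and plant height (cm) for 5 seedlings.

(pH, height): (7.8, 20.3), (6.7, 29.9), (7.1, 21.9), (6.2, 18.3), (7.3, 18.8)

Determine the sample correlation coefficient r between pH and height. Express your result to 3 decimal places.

-0.151

n = 5, Σx = 35.1, Σy = 109.2, Σx² = 247.87, Σy² = 2474.04, Σxy = 764.86
nΣxy − ΣxΣy = 3824.3 − 3832.92 = -8.62
nΣx² − (Σx)² = 1239.35 − 1232.01 = 7.34; nΣy² − (Σy)² = 12370.2 − 11924.64 = 445.56
r = -8.62 / √(7.34 × 445.56) = -8.62 / 57.1875 ≈ -0.151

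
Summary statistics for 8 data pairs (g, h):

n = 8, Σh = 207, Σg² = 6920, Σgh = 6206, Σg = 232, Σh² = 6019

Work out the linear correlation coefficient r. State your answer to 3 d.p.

0.569

r = (nΣgh − ΣgΣh) / √[(nΣg² − (Σg)²)(nΣh² − (Σh)²)]
Numerator: 8×6206 − 232×207 = 1624
Denominator: √[(55360 − 53824)(48152 − 42849)] = √[1536 × 5303] = 2854.0161
r = 1624 / 2854.0161 ≈ 0.569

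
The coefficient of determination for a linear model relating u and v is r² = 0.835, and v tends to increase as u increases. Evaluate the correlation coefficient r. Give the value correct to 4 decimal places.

0.9138

|r| = √0.835 = 0.9138
The association is positive, so r = 0.9138.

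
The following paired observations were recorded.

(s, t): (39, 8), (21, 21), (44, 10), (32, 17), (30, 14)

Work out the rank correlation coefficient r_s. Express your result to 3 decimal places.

-0.800

Rank s: 4, 1, 5, 3, 2
Rank t: 1, 5, 2, 4, 3
d = rank(s) − rank(t): 3, -4, 3, -1, -1; Σd² = 36
ρ = 1 − 6Σd² / [n(n²−1)] = 1 − 6×36 / (5×24) = 1 − 216/120 ≈ -0.800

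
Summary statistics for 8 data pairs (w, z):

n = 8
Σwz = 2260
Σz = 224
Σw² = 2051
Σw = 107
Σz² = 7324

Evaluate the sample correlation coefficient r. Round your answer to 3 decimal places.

r = (nΣwz − ΣwΣz) / √[(nΣw² − (Σw)²)(nΣz² − (Σz)²)]
Numerator: 8×2260 − 107×224 = -5888
Denominator: √[(16408 − 11449)(58592 − 50176)] = √[4959 × 8416] = 6460.2588
r = -5888 / 6460.2588 ≈ -0.911

-0.911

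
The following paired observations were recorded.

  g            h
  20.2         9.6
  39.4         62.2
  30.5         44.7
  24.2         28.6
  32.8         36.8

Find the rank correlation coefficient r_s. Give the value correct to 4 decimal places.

Rank g: 1, 5, 3, 2, 4
Rank h: 1, 5, 4, 2, 3
d = rank(g) − rank(h): 0, 0, -1, 0, 1; Σd² = 2
ρ = 1 − 6Σd² / [n(n²−1)] = 1 − 6×2 / (5×24) = 1 − 12/120 ≈ 0.9000

0.9000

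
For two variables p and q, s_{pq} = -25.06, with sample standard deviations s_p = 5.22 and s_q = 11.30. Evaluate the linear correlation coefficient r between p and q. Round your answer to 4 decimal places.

-0.4248

r = Cov(p,q) / (s_p · s_q) = -25.06 / (5.22 × 11.30)
  = -25.06 / 58.9860 ≈ -0.4248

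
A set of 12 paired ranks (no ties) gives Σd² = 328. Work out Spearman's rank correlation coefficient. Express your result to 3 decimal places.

-0.147

ρ = 1 − 6Σd² / [n(n²−1)] = 1 − 6×328 / (12×143)
  = 1 − 1968/1716 = 1 − 1.1469 ≈ -0.147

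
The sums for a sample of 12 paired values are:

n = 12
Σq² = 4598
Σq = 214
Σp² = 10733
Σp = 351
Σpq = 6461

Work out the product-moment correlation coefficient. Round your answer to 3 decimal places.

r = (nΣpq − ΣpΣq) / √[(nΣp² − (Σp)²)(nΣq² − (Σq)²)]
Numerator: 12×6461 − 351×214 = 2418
Denominator: √[(128796 − 123201)(55176 − 45796)] = √[5595 × 9380] = 7244.3840
r = 2418 / 7244.3840 ≈ 0.334

0.334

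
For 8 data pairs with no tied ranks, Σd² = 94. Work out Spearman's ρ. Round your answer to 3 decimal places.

ρ = 1 − 6Σd² / [n(n²−1)] = 1 − 6×94 / (8×63)
  = 1 − 564/504 = 1 − 1.1190 ≈ -0.119

-0.119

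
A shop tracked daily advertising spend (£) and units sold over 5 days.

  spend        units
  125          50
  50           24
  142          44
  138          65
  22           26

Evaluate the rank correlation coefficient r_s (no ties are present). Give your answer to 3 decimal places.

Rank spend: 3, 2, 5, 4, 1
Rank units: 4, 1, 3, 5, 2
d = rank(spend) − rank(units): -1, 1, 2, -1, -1; Σd² = 8
ρ = 1 − 6Σd² / [n(n²−1)] = 1 − 6×8 / (5×24) = 1 − 48/120 ≈ 0.600

0.600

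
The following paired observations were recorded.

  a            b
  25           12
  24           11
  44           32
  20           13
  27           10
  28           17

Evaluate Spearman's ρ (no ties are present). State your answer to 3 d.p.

0.486

Rank a: 3, 2, 6, 1, 4, 5
Rank b: 3, 2, 6, 4, 1, 5
d = rank(a) − rank(b): 0, 0, 0, -3, 3, 0; Σd² = 18
ρ = 1 − 6Σd² / [n(n²−1)] = 1 − 6×18 / (6×35) = 1 − 108/210 ≈ 0.486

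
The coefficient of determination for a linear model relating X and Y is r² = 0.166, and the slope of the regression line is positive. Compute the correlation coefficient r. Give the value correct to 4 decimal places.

0.4074

|r| = √0.166 = 0.4074
The association is positive, so r = 0.4074.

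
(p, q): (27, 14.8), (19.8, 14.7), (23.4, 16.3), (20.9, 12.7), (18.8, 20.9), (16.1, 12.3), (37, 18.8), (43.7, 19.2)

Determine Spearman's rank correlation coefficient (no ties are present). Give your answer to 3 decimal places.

0.452

Rank p: 6, 3, 5, 4, 2, 1, 7, 8
Rank q: 4, 3, 5, 2, 8, 1, 6, 7
d = rank(p) − rank(q): 2, 0, 0, 2, -6, 0, 1, 1; Σd² = 46
ρ = 1 − 6Σd² / [n(n²−1)] = 1 − 6×46 / (8×63) = 1 − 276/504 ≈ 0.452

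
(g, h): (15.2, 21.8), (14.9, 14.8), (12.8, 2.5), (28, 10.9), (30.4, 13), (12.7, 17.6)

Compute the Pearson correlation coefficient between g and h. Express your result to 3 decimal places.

-0.090

n = 6, Σg = 114, Σh = 80.6, Σg² = 2486.34, Σh² = 1298.1, Σgh = 1507.8
nΣgh − ΣgΣh = 9046.8 − 9188.4 = -141.6
nΣg² − (Σg)² = 14918.04 − 12996 = 1922.04; nΣh² − (Σh)² = 7788.6 − 6496.36 = 1292.24
r = -141.6 / √(1922.04 × 1292.24) = -141.6 / 1575.9876 ≈ -0.090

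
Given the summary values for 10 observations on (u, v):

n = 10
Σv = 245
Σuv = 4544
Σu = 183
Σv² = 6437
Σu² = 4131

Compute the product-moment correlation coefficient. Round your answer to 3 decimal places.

r = (nΣuv − ΣuΣv) / √[(nΣu² − (Σu)²)(nΣv² − (Σv)²)]
Numerator: 10×4544 − 183×245 = 605
Denominator: √[(41310 − 33489)(64370 − 60025)] = √[7821 × 4345] = 5829.4292
r = 605 / 5829.4292 ≈ 0.104

0.104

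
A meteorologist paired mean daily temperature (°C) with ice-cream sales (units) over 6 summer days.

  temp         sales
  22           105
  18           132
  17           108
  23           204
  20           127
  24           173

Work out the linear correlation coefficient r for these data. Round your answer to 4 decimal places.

0.6561

n = 6, Σx = 124, Σy = 849, Σx² = 2602, Σy² = 127787, Σxy = 17906
nΣxy − ΣxΣy = 107436 − 105276 = 2160
nΣx² − (Σx)² = 15612 − 15376 = 236; nΣy² − (Σy)² = 766722 − 720801 = 45921
r = 2160 / √(236 × 45921) = 2160 / 3292.0140 ≈ 0.6561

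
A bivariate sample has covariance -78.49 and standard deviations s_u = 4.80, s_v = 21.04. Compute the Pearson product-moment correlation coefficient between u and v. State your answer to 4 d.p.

r = Cov(u,v) / (s_u · s_v) = -78.49 / (4.80 × 21.04)
  = -78.49 / 100.9920 ≈ -0.7772

-0.7772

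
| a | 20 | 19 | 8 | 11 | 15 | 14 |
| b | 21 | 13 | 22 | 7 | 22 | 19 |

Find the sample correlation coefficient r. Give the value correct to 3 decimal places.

n = 6, Σa = 87, Σb = 104, Σa² = 1367, Σb² = 1988, Σab = 1516
nΣab − ΣaΣb = 9096 − 9048 = 48
nΣa² − (Σa)² = 8202 − 7569 = 633; nΣb² − (Σb)² = 11928 − 10816 = 1112
r = 48 / √(633 × 1112) = 48 / 838.9851 ≈ 0.057

0.057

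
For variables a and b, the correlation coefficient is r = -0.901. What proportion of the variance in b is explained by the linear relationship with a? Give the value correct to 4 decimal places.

0.8118

r² = (-0.901)² = 0.8118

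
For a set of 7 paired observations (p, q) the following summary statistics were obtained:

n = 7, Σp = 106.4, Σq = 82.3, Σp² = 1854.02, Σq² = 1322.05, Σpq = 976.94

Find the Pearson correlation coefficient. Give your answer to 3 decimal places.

-0.946

r = (nΣpq − ΣpΣq) / √[(nΣp² − (Σp)²)(nΣq² − (Σq)²)]
Numerator: 7×976.94 − 106.4×82.3 = -1918.14
Denominator: √[(12978.14 − 11320.96)(9254.35 − 6773.29)] = √[1657.18 × 2481.06] = 2027.6989
r = -1918.14 / 2027.6989 ≈ -0.946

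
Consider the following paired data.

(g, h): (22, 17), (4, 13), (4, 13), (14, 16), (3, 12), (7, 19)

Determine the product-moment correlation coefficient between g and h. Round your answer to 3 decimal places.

n = 6, Σg = 54, Σh = 90, Σg² = 770, Σh² = 1388, Σgh = 871
nΣgh − ΣgΣh = 5226 − 4860 = 366
nΣg² − (Σg)² = 4620 − 2916 = 1704; nΣh² − (Σh)² = 8328 − 8100 = 228
r = 366 / √(1704 × 228) = 366 / 623.3073 ≈ 0.587

0.587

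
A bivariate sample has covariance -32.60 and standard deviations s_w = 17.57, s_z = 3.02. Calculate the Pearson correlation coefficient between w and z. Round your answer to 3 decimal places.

-0.614

r = Cov(w,z) / (s_w · s_z) = -32.60 / (17.57 × 3.02)
  = -32.60 / 53.0614 ≈ -0.614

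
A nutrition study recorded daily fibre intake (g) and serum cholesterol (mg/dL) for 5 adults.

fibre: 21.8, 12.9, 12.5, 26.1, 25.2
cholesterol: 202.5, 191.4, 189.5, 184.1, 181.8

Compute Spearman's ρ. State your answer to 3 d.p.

-0.500

Rank fibre: 3, 2, 1, 5, 4
Rank cholesterol: 5, 4, 3, 2, 1
d = rank(fibre) − rank(cholesterol): -2, -2, -2, 3, 3; Σd² = 30
ρ = 1 − 6Σd² / [n(n²−1)] = 1 − 6×30 / (5×24) = 1 − 180/120 ≈ -0.500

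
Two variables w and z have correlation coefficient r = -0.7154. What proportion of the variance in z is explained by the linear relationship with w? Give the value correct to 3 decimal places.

0.512

r² = (-0.7154)² = 0.512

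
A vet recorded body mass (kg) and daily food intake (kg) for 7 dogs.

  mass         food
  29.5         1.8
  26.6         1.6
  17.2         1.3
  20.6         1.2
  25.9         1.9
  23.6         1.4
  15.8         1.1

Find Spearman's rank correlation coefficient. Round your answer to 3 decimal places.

Rank mass: 7, 6, 2, 3, 5, 4, 1
Rank food: 6, 5, 3, 2, 7, 4, 1
d = rank(mass) − rank(food): 1, 1, -1, 1, -2, 0, 0; Σd² = 8
ρ = 1 − 6Σd² / [n(n²−1)] = 1 − 6×8 / (7×48) = 1 − 48/336 ≈ 0.857

0.857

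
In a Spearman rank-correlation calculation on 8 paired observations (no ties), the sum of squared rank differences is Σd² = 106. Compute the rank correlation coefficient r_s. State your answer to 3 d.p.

-0.262

ρ = 1 − 6Σd² / [n(n²−1)] = 1 − 6×106 / (8×63)
  = 1 − 636/504 = 1 − 1.2619 ≈ -0.262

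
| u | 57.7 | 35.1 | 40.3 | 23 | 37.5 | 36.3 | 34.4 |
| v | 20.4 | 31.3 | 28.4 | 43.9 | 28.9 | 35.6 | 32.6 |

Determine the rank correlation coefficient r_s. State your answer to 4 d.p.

-0.8929

Rank u: 7, 3, 6, 1, 5, 4, 2
Rank v: 1, 4, 2, 7, 3, 6, 5
d = rank(u) − rank(v): 6, -1, 4, -6, 2, -2, -3; Σd² = 106
ρ = 1 − 6Σd² / [n(n²−1)] = 1 − 6×106 / (7×48) = 1 − 636/336 ≈ -0.8929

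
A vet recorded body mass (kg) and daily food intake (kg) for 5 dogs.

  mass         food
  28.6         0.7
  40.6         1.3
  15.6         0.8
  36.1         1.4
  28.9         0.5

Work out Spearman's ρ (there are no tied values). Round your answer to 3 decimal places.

0.500

Rank mass: 2, 5, 1, 4, 3
Rank food: 2, 4, 3, 5, 1
d = rank(mass) − rank(food): 0, 1, -2, -1, 2; Σd² = 10
ρ = 1 − 6Σd² / [n(n²−1)] = 1 − 6×10 / (5×24) = 1 − 60/120 ≈ 0.500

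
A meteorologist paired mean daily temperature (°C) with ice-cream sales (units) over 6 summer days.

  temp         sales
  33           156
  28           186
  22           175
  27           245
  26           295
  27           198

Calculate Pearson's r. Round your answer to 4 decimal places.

-0.2812

n = 6, Σx = 163, Σy = 1255, Σx² = 4491, Σy² = 275811, Σxy = 33837
nΣxy − ΣxΣy = 203022 − 204565 = -1543
nΣx² − (Σx)² = 26946 − 26569 = 377; nΣy² − (Σy)² = 1654866 − 1575025 = 79841
r = -1543 / √(377 × 79841) = -1543 / 5486.3519 ≈ -0.2812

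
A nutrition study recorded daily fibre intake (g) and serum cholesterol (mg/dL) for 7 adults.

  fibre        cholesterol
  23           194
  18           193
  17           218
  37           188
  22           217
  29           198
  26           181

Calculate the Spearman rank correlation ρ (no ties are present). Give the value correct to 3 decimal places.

-0.571

Rank fibre: 4, 2, 1, 7, 3, 6, 5
Rank cholesterol: 4, 3, 7, 2, 6, 5, 1
d = rank(fibre) − rank(cholesterol): 0, -1, -6, 5, -3, 1, 4; Σd² = 88
ρ = 1 − 6Σd² / [n(n²−1)] = 1 − 6×88 / (7×48) = 1 − 528/336 ≈ -0.571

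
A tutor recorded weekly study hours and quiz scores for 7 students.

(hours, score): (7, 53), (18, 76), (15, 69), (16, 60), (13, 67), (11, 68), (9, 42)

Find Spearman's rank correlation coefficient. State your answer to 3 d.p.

0.714

Rank hours: 1, 7, 5, 6, 4, 3, 2
Rank score: 2, 7, 6, 3, 4, 5, 1
d = rank(hours) − rank(score): -1, 0, -1, 3, 0, -2, 1; Σd² = 16
ρ = 1 − 6Σd² / [n(n²−1)] = 1 − 6×16 / (7×48) = 1 − 96/336 ≈ 0.714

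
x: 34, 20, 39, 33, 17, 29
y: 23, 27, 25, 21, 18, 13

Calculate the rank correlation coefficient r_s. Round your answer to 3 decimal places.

Rank x: 5, 2, 6, 4, 1, 3
Rank y: 4, 6, 5, 3, 2, 1
d = rank(x) − rank(y): 1, -4, 1, 1, -1, 2; Σd² = 24
ρ = 1 − 6Σd² / [n(n²−1)] = 1 − 6×24 / (6×35) = 1 − 144/210 ≈ 0.314

0.314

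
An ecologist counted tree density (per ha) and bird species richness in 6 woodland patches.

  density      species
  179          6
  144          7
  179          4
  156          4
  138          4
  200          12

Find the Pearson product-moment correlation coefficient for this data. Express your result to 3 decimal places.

n = 6, Σx = 996, Σy = 37, Σx² = 168198, Σy² = 277, Σxy = 6374
nΣxy − ΣxΣy = 38244 − 36852 = 1392
nΣx² − (Σx)² = 1009188 − 992016 = 17172; nΣy² − (Σy)² = 1662 − 1369 = 293
r = 1392 / √(17172 × 293) = 1392 / 2243.0774 ≈ 0.621

0.621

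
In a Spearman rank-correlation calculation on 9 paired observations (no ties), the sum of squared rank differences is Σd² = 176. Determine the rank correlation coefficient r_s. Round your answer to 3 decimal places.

ρ = 1 − 6Σd² / [n(n²−1)] = 1 − 6×176 / (9×80)
  = 1 − 1056/720 = 1 − 1.4667 ≈ -0.467

-0.467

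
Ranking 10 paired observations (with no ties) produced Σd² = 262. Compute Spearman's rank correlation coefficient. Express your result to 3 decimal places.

ρ = 1 − 6Σd² / [n(n²−1)] = 1 − 6×262 / (10×99)
  = 1 − 1572/990 = 1 − 1.5879 ≈ -0.588

-0.588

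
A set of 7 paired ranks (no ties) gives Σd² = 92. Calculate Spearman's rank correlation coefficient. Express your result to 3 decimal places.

ρ = 1 − 6Σd² / [n(n²−1)] = 1 − 6×92 / (7×48)
  = 1 − 552/336 = 1 − 1.6429 ≈ -0.643

-0.643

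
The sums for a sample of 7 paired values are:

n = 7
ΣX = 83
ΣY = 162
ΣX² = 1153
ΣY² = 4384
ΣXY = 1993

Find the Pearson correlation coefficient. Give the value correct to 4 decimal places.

0.2203

r = (nΣXY − ΣXΣY) / √[(nΣX² − (ΣX)²)(nΣY² − (ΣY)²)]
Numerator: 7×1993 − 83×162 = 505
Denominator: √[(8071 − 6889)(30688 − 26244)] = √[1182 × 4444] = 2291.9005
r = 505 / 2291.9005 ≈ 0.2203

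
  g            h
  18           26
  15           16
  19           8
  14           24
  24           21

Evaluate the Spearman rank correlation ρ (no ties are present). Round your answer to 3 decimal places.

-0.300

Rank g: 3, 2, 4, 1, 5
Rank h: 5, 2, 1, 4, 3
d = rank(g) − rank(h): -2, 0, 3, -3, 2; Σd² = 26
ρ = 1 − 6Σd² / [n(n²−1)] = 1 − 6×26 / (5×24) = 1 − 156/120 ≈ -0.300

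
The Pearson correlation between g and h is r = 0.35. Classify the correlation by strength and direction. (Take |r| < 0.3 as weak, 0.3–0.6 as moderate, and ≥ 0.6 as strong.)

moderate positive

r = 0.35 > 0 so the relationship is positive.
|r| = 0.35, which falls in the moderate range.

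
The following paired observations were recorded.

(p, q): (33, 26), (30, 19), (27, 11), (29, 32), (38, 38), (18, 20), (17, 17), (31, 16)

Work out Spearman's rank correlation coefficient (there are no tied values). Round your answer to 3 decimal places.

0.476

Rank p: 7, 5, 3, 4, 8, 2, 1, 6
Rank q: 6, 4, 1, 7, 8, 5, 3, 2
d = rank(p) − rank(q): 1, 1, 2, -3, 0, -3, -2, 4; Σd² = 44
ρ = 1 − 6Σd² / [n(n²−1)] = 1 − 6×44 / (8×63) = 1 − 264/504 ≈ 0.476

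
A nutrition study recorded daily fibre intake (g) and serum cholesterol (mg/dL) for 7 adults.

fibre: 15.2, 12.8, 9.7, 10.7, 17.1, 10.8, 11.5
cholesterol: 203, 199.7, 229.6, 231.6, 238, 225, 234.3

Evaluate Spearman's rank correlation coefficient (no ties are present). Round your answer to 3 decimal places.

Rank fibre: 6, 5, 1, 2, 7, 3, 4
Rank cholesterol: 2, 1, 4, 5, 7, 3, 6
d = rank(fibre) − rank(cholesterol): 4, 4, -3, -3, 0, 0, -2; Σd² = 54
ρ = 1 − 6Σd² / [n(n²−1)] = 1 − 6×54 / (7×48) = 1 − 324/336 ≈ 0.036

0.036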